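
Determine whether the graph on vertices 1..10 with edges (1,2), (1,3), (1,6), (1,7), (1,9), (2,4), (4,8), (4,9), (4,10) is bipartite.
Yes. Partition: {1, 4, 5}, {2, 3, 6, 7, 8, 9, 10}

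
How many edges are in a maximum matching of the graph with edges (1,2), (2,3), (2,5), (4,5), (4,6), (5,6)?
2 (matching: (2,5), (4,6); upper bound floor(n/2) = floor(6/2) = 3)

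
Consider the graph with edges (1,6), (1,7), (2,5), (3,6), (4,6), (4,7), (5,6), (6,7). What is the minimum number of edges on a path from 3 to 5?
2 (path: 3 -> 6 -> 5, 2 edges)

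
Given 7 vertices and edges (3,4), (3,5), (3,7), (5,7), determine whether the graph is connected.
No, it has 4 components: {1}, {2}, {3, 4, 5, 7}, {6}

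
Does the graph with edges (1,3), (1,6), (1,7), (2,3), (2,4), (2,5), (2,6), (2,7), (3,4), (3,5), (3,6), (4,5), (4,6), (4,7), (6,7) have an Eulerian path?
No (6 vertices have odd degree: {1, 2, 3, 4, 5, 6}; Eulerian path requires 0 or 2)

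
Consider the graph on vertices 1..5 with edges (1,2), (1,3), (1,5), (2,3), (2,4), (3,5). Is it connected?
Yes (BFS from 1 visits [1, 2, 3, 5, 4] — all 5 vertices reached)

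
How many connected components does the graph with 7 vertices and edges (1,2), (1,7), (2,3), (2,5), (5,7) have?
3 (components: {1, 2, 3, 5, 7}, {4}, {6})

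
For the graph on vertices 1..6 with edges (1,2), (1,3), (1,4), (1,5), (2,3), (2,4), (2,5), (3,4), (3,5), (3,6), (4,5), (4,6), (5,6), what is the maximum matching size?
3 (matching: (1,4), (2,3), (5,6); upper bound floor(n/2) = floor(6/2) = 3)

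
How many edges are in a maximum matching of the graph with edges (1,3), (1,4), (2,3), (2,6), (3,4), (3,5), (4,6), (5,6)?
3 (matching: (1,4), (2,3), (5,6); upper bound floor(n/2) = floor(6/2) = 3)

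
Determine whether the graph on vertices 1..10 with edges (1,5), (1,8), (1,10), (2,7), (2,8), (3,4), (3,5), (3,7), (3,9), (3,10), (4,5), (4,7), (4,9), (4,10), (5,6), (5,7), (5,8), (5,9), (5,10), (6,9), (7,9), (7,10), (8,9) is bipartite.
No (odd cycle of length 3: 5 -> 1 -> 8 -> 5)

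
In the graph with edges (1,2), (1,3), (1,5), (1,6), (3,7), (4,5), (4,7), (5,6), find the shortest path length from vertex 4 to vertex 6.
2 (path: 4 -> 5 -> 6, 2 edges)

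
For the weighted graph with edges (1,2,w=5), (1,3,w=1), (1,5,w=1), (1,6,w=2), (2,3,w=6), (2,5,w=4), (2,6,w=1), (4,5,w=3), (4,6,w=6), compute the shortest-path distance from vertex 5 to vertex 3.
2 (path: 5 -> 1 -> 3; weights 1 + 1 = 2)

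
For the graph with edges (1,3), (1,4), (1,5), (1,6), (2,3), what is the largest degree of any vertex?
4 (attained at vertex 1)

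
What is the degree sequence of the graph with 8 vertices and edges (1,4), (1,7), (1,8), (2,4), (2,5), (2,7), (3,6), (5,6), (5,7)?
[3, 3, 3, 3, 2, 2, 1, 1] (degrees: deg(1)=3, deg(2)=3, deg(3)=1, deg(4)=2, deg(5)=3, deg(6)=2, deg(7)=3, deg(8)=1)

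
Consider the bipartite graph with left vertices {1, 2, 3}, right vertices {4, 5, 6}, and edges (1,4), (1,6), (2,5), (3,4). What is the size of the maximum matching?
3 (matching: (1,6), (2,5), (3,4); upper bound min(|L|,|R|) = min(3,3) = 3)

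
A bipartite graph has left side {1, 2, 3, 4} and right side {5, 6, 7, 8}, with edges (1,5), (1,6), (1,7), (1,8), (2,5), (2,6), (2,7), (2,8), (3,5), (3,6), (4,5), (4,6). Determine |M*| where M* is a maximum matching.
4 (matching: (1,8), (2,7), (3,6), (4,5); upper bound min(|L|,|R|) = min(4,4) = 4)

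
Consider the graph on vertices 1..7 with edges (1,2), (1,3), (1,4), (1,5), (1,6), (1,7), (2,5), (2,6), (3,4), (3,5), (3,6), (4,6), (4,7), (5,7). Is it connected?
Yes (BFS from 1 visits [1, 2, 3, 4, 5, 6, 7] — all 7 vertices reached)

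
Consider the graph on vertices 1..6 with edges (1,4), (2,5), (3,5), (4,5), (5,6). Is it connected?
Yes (BFS from 1 visits [1, 4, 5, 2, 3, 6] — all 6 vertices reached)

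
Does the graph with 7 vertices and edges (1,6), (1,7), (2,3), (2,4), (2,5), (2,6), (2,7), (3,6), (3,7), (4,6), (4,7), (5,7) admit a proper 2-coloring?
No (odd cycle of length 3: 2 -> 6 -> 3 -> 2)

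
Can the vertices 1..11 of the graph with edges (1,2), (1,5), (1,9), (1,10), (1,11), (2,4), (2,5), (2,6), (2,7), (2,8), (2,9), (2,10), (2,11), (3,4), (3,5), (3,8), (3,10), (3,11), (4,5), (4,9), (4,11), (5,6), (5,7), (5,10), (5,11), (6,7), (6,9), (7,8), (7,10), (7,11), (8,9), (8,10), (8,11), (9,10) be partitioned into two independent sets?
No (odd cycle of length 3: 5 -> 1 -> 10 -> 5)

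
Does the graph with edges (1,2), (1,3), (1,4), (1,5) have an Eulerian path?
No (4 vertices have odd degree: {2, 3, 4, 5}; Eulerian path requires 0 or 2)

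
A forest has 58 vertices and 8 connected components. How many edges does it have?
50 (Each of the 8 component trees on V_i vertices has V_i - 1 edges; summing gives V - C = 58 - 8 = 50)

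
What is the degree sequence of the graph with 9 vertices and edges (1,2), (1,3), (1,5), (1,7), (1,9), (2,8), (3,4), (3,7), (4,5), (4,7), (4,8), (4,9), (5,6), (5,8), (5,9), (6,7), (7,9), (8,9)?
[5, 5, 5, 5, 5, 4, 3, 2, 2] (degrees: deg(1)=5, deg(2)=2, deg(3)=3, deg(4)=5, deg(5)=5, deg(6)=2, deg(7)=5, deg(8)=4, deg(9)=5)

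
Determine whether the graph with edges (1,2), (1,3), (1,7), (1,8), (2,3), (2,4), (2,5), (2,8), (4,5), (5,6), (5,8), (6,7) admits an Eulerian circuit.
No (2 vertices have odd degree: {2, 8}; Eulerian circuit requires 0)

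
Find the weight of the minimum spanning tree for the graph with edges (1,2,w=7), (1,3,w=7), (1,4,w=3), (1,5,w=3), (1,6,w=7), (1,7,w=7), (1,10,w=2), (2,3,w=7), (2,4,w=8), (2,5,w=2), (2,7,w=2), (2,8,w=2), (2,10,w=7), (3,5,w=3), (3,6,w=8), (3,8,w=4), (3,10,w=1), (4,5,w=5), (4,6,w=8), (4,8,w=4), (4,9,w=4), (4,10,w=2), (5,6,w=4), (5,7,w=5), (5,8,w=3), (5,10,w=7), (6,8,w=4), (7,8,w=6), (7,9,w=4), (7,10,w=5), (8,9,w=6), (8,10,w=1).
20 (MST edges: (1,10,w=2), (2,5,w=2), (2,7,w=2), (2,8,w=2), (3,10,w=1), (4,9,w=4), (4,10,w=2), (5,6,w=4), (8,10,w=1); sum of weights 2 + 2 + 2 + 2 + 1 + 4 + 2 + 4 + 1 = 20)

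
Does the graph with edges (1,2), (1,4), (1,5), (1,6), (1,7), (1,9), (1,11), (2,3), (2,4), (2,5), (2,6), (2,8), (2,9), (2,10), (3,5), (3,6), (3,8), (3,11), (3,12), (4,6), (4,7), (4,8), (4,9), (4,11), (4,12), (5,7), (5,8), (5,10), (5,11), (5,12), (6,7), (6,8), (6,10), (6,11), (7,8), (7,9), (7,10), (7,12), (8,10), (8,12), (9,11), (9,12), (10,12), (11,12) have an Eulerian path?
Yes (the graph is connected and exactly 2 vertices have odd degree: {1, 11}; any Eulerian path must start and end at those)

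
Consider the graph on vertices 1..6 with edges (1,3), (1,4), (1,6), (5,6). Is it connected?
No, it has 2 components: {1, 3, 4, 5, 6}, {2}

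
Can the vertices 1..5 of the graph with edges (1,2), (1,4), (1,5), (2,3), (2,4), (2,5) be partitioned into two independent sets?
No (odd cycle of length 3: 2 -> 1 -> 5 -> 2)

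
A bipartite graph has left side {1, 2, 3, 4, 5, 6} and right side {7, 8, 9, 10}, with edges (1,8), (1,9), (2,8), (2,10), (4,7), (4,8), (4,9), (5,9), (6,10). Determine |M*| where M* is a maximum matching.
4 (matching: (1,9), (2,8), (4,7), (6,10); upper bound min(|L|,|R|) = min(6,4) = 4)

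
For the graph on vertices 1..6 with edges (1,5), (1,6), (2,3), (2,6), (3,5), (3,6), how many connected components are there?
2 (components: {1, 2, 3, 5, 6}, {4})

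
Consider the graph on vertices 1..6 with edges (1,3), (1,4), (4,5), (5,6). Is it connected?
No, it has 2 components: {1, 3, 4, 5, 6}, {2}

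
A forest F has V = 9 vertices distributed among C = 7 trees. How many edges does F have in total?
2 (Each of the 7 component trees on V_i vertices has V_i - 1 edges; summing gives V - C = 9 - 7 = 2)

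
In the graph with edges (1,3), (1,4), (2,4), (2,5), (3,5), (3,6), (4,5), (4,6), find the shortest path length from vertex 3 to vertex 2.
2 (path: 3 -> 5 -> 2, 2 edges)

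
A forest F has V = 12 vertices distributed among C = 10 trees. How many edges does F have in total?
2 (Each of the 10 component trees on V_i vertices has V_i - 1 edges; summing gives V - C = 12 - 10 = 2)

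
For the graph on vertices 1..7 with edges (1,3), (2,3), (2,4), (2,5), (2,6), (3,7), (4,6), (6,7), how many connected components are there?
1 (components: {1, 2, 3, 4, 5, 6, 7})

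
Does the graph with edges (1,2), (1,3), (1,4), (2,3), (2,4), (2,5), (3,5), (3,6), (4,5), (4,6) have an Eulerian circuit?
No (2 vertices have odd degree: {1, 5}; Eulerian circuit requires 0)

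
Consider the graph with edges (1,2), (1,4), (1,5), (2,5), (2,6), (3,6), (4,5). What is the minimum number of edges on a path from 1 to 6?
2 (path: 1 -> 2 -> 6, 2 edges)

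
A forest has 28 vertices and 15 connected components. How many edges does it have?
13 (Each of the 15 component trees on V_i vertices has V_i - 1 edges; summing gives V - C = 28 - 15 = 13)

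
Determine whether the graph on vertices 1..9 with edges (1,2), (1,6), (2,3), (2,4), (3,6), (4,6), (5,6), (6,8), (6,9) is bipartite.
Yes. Partition: {1, 3, 4, 5, 7, 8, 9}, {2, 6}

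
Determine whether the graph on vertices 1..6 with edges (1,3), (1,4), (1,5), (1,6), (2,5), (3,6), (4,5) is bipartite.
No (odd cycle of length 3: 5 -> 1 -> 4 -> 5)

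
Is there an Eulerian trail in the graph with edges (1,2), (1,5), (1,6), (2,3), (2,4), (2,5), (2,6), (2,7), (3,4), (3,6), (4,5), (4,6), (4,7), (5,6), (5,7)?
No (6 vertices have odd degree: {1, 3, 4, 5, 6, 7}; Eulerian path requires 0 or 2)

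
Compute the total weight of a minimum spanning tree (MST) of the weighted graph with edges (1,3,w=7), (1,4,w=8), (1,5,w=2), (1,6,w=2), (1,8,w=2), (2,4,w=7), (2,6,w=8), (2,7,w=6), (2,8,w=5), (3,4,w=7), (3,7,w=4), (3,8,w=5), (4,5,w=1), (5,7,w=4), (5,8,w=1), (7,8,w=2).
17 (MST edges: (1,5,w=2), (1,6,w=2), (2,8,w=5), (3,7,w=4), (4,5,w=1), (5,8,w=1), (7,8,w=2); sum of weights 2 + 2 + 5 + 4 + 1 + 1 + 2 = 17)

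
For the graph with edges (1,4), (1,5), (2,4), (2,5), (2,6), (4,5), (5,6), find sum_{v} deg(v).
14 (handshake: sum of degrees = 2|E| = 2 x 7 = 14)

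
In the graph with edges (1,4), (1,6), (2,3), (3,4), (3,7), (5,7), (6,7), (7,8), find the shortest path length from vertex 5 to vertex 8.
2 (path: 5 -> 7 -> 8, 2 edges)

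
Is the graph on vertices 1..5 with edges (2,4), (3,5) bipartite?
Yes. Partition: {1, 2, 3}, {4, 5}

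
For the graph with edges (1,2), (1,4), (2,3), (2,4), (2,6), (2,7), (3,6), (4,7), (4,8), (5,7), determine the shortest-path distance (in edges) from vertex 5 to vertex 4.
2 (path: 5 -> 7 -> 4, 2 edges)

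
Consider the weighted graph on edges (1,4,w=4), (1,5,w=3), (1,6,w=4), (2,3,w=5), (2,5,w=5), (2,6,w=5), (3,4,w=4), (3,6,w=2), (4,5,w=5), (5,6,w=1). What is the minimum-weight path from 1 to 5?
3 (path: 1 -> 5; weights 3 = 3)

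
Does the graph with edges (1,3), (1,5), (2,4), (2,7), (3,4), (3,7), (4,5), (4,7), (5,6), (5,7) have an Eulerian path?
Yes (the graph is connected and exactly 2 vertices have odd degree: {3, 6}; any Eulerian path must start and end at those)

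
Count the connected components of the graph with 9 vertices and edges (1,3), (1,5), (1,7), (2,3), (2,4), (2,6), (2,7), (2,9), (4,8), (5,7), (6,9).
1 (components: {1, 2, 3, 4, 5, 6, 7, 8, 9})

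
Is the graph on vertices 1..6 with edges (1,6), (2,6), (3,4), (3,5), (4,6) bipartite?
Yes. Partition: {1, 2, 4, 5}, {3, 6}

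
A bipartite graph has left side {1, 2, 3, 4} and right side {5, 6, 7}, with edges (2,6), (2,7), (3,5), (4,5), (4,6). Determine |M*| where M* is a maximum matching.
3 (matching: (2,7), (3,5), (4,6); upper bound min(|L|,|R|) = min(4,3) = 3)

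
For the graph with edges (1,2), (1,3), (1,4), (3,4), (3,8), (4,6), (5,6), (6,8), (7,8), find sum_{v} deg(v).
18 (handshake: sum of degrees = 2|E| = 2 x 9 = 18)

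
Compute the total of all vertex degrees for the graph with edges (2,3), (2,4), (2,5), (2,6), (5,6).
10 (handshake: sum of degrees = 2|E| = 2 x 5 = 10)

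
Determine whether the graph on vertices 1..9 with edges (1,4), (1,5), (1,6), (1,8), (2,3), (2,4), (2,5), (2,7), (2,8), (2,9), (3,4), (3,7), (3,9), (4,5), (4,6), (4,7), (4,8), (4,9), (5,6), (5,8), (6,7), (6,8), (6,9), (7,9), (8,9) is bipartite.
No (odd cycle of length 3: 4 -> 1 -> 6 -> 4)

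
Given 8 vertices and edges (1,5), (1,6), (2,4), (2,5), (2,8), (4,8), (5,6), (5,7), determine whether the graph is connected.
No, it has 2 components: {1, 2, 4, 5, 6, 7, 8}, {3}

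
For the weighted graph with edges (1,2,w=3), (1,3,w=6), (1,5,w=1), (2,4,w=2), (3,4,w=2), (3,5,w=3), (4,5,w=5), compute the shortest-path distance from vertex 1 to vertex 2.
3 (path: 1 -> 2; weights 3 = 3)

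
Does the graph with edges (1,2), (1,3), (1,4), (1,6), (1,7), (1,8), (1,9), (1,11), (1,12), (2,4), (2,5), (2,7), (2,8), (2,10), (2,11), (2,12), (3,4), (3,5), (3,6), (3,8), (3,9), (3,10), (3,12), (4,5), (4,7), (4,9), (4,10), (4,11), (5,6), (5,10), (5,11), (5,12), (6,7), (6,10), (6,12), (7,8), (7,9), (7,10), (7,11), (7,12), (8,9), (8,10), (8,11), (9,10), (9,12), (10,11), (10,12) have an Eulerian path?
No (6 vertices have odd degree: {1, 5, 7, 8, 9, 11}; Eulerian path requires 0 or 2)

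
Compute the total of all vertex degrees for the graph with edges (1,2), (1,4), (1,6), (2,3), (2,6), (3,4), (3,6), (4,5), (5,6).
18 (handshake: sum of degrees = 2|E| = 2 x 9 = 18)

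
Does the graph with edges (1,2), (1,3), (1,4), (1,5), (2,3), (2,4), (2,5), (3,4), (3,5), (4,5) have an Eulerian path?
Yes — and in fact it has an Eulerian circuit (the graph is connected and all 5 vertices have even degree)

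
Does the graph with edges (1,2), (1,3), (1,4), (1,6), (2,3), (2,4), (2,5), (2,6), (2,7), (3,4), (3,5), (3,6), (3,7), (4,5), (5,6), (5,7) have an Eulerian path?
Yes (the graph is connected and exactly 2 vertices have odd degree: {5, 7}; any Eulerian path must start and end at those)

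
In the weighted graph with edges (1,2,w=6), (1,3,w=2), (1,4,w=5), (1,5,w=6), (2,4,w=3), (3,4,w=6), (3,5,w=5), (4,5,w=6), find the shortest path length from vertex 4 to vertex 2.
3 (path: 4 -> 2; weights 3 = 3)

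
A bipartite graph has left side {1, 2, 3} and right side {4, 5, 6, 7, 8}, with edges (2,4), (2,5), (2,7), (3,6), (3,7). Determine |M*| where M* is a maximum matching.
2 (matching: (2,7), (3,6); upper bound min(|L|,|R|) = min(3,5) = 3)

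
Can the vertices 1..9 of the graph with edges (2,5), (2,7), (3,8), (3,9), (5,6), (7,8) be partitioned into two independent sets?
Yes. Partition: {1, 2, 4, 6, 8, 9}, {3, 5, 7}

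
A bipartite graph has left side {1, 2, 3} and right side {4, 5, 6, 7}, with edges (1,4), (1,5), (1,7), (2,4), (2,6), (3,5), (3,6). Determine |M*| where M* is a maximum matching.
3 (matching: (1,7), (2,6), (3,5); upper bound min(|L|,|R|) = min(3,4) = 3)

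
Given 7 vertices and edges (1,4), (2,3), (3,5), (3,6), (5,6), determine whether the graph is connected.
No, it has 3 components: {1, 4}, {2, 3, 5, 6}, {7}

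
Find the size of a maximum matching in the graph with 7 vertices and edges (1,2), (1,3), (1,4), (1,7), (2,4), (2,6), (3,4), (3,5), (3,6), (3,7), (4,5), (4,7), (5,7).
3 (matching: (1,4), (2,6), (5,7); upper bound floor(n/2) = floor(7/2) = 3)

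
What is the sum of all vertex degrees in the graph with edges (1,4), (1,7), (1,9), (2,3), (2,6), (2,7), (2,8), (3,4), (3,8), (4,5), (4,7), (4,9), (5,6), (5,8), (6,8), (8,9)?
32 (handshake: sum of degrees = 2|E| = 2 x 16 = 32)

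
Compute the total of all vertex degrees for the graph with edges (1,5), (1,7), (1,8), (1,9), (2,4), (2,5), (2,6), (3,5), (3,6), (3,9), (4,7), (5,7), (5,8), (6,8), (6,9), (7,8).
32 (handshake: sum of degrees = 2|E| = 2 x 16 = 32)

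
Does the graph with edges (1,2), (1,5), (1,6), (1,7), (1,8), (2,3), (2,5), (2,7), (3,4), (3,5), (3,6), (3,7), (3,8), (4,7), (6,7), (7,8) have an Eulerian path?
No (4 vertices have odd degree: {1, 5, 6, 8}; Eulerian path requires 0 or 2)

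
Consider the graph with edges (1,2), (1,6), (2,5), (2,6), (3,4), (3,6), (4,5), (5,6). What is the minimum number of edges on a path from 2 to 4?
2 (path: 2 -> 5 -> 4, 2 edges)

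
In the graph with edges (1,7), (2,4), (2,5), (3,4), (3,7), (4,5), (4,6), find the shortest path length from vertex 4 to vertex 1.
3 (path: 4 -> 3 -> 7 -> 1, 3 edges)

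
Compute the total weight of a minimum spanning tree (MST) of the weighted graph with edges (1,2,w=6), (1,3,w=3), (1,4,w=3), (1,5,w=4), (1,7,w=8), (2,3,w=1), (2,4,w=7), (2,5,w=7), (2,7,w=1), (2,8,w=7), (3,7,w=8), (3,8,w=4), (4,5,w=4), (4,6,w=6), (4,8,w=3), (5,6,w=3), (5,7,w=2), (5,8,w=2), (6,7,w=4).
15 (MST edges: (1,3,w=3), (1,4,w=3), (2,3,w=1), (2,7,w=1), (5,6,w=3), (5,7,w=2), (5,8,w=2); sum of weights 3 + 3 + 1 + 1 + 3 + 2 + 2 = 15)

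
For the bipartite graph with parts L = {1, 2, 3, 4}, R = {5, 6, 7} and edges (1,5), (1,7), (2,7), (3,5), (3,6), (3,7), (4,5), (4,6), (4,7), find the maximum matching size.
3 (matching: (1,7), (3,6), (4,5); upper bound min(|L|,|R|) = min(4,3) = 3)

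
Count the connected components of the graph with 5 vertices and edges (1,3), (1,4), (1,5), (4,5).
2 (components: {1, 3, 4, 5}, {2})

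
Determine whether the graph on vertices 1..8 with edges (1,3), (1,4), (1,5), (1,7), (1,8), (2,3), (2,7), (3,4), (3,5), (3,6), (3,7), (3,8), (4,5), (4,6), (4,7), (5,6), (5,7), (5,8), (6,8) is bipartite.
No (odd cycle of length 3: 3 -> 1 -> 8 -> 3)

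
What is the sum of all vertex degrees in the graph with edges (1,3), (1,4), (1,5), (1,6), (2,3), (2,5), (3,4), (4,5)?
16 (handshake: sum of degrees = 2|E| = 2 x 8 = 16)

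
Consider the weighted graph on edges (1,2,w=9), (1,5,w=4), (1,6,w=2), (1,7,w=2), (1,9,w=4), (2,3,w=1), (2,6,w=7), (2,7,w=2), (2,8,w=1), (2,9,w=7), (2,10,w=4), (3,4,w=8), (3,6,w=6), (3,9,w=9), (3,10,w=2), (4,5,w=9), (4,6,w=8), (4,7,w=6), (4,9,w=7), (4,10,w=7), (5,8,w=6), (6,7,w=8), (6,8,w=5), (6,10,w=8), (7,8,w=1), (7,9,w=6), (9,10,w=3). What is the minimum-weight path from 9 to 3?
5 (path: 9 -> 10 -> 3; weights 3 + 2 = 5)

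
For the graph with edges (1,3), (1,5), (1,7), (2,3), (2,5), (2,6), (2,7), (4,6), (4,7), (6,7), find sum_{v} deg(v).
20 (handshake: sum of degrees = 2|E| = 2 x 10 = 20)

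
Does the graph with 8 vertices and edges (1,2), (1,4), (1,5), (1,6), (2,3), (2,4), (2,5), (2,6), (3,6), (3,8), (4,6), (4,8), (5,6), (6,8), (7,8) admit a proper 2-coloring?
No (odd cycle of length 3: 6 -> 1 -> 5 -> 6)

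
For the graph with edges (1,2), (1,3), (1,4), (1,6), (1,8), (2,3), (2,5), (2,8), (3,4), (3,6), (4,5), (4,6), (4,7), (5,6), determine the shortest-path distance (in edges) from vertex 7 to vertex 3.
2 (path: 7 -> 4 -> 3, 2 edges)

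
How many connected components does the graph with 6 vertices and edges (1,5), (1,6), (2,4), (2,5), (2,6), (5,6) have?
2 (components: {1, 2, 4, 5, 6}, {3})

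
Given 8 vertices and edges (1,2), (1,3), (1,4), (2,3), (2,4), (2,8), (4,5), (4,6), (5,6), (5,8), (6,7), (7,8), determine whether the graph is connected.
Yes (BFS from 1 visits [1, 2, 3, 4, 8, 5, 6, 7] — all 8 vertices reached)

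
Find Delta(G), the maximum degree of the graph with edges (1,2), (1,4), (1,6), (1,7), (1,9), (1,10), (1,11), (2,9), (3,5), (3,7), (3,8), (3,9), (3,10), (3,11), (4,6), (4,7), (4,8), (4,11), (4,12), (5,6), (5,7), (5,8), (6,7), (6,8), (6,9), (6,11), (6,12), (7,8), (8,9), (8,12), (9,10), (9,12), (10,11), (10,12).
8 (attained at vertex 6)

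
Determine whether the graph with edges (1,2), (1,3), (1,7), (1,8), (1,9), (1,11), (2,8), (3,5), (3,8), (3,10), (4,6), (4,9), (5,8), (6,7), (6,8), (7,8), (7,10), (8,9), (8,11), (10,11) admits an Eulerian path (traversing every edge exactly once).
No (4 vertices have odd degree: {6, 9, 10, 11}; Eulerian path requires 0 or 2)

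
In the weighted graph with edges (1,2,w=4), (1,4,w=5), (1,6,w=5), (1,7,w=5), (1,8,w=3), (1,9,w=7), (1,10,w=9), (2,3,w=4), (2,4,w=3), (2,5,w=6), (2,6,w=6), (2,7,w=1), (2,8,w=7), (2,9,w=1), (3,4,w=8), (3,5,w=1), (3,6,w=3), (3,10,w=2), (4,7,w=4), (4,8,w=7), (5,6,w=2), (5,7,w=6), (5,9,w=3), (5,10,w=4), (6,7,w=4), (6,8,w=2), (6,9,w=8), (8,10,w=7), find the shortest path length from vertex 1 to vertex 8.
3 (path: 1 -> 8; weights 3 = 3)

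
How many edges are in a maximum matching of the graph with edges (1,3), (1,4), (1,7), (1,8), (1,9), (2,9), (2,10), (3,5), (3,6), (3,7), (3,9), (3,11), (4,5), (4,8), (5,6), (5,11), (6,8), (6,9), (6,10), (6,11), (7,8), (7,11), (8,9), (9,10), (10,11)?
5 (matching: (1,9), (2,10), (3,7), (4,8), (6,11); upper bound floor(n/2) = floor(11/2) = 5)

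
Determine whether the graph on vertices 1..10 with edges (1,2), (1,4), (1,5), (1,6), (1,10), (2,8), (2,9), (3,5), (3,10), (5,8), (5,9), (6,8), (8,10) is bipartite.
Yes. Partition: {1, 3, 7, 8, 9}, {2, 4, 5, 6, 10}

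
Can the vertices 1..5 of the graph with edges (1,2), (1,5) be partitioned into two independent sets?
Yes. Partition: {1, 3, 4}, {2, 5}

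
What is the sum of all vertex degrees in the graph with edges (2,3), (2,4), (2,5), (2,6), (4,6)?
10 (handshake: sum of degrees = 2|E| = 2 x 5 = 10)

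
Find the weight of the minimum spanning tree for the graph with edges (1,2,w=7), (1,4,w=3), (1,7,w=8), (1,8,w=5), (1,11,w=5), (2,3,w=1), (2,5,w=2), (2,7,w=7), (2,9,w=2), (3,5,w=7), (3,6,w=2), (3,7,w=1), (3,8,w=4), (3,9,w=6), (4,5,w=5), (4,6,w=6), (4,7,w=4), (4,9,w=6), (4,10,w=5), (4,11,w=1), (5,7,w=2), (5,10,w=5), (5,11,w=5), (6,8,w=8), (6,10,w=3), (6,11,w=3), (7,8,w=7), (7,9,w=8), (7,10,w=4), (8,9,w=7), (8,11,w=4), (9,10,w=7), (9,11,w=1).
20 (MST edges: (1,4,w=3), (2,3,w=1), (2,5,w=2), (2,9,w=2), (3,6,w=2), (3,7,w=1), (3,8,w=4), (4,11,w=1), (6,10,w=3), (9,11,w=1); sum of weights 3 + 1 + 2 + 2 + 2 + 1 + 4 + 1 + 3 + 1 = 20)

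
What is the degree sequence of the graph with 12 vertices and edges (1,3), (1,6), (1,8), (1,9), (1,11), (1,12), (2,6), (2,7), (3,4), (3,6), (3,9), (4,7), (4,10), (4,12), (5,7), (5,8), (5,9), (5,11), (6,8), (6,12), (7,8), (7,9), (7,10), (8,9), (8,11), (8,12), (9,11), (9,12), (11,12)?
[7, 7, 6, 6, 6, 5, 5, 4, 4, 4, 2, 2] (degrees: deg(1)=6, deg(2)=2, deg(3)=4, deg(4)=4, deg(5)=4, deg(6)=5, deg(7)=6, deg(8)=7, deg(9)=7, deg(10)=2, deg(11)=5, deg(12)=6)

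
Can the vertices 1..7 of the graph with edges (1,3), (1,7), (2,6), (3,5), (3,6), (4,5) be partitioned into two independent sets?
Yes. Partition: {1, 5, 6}, {2, 3, 4, 7}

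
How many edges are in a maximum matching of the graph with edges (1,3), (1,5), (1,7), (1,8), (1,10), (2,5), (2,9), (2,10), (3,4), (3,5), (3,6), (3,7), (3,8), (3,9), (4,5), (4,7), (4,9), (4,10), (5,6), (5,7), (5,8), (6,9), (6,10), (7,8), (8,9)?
5 (matching: (1,3), (2,9), (4,10), (5,6), (7,8); upper bound floor(n/2) = floor(10/2) = 5)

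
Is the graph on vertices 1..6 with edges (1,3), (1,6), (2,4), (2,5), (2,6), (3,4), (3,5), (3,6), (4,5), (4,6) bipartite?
No (odd cycle of length 3: 6 -> 1 -> 3 -> 6)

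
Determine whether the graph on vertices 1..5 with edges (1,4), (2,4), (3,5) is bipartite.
Yes. Partition: {1, 2, 3}, {4, 5}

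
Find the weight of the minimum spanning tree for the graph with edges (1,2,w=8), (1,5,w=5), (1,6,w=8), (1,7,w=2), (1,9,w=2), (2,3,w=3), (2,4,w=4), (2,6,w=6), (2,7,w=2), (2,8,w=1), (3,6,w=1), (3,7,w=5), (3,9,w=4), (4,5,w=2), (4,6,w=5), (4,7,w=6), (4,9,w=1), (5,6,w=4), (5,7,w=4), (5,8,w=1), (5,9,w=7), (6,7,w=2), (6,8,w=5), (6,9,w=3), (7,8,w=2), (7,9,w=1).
11 (MST edges: (1,9,w=2), (2,7,w=2), (2,8,w=1), (3,6,w=1), (4,9,w=1), (5,8,w=1), (6,7,w=2), (7,9,w=1); sum of weights 2 + 2 + 1 + 1 + 1 + 1 + 2 + 1 = 11)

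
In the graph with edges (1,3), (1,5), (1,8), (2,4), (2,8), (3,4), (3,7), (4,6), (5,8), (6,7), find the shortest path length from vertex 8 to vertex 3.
2 (path: 8 -> 1 -> 3, 2 edges)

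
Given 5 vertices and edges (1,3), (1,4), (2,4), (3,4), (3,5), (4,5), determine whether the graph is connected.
Yes (BFS from 1 visits [1, 3, 4, 5, 2] — all 5 vertices reached)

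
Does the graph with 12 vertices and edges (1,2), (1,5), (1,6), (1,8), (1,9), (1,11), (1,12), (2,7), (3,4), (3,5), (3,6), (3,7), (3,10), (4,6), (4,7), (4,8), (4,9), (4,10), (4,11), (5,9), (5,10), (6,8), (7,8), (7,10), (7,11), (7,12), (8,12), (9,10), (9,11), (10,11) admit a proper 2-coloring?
No (odd cycle of length 3: 12 -> 1 -> 8 -> 12)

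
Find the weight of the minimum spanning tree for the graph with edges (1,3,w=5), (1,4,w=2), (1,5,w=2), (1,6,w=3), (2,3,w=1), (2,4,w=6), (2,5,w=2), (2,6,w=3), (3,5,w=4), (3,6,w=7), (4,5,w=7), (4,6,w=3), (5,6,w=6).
10 (MST edges: (1,4,w=2), (1,5,w=2), (1,6,w=3), (2,3,w=1), (2,5,w=2); sum of weights 2 + 2 + 3 + 1 + 2 = 10)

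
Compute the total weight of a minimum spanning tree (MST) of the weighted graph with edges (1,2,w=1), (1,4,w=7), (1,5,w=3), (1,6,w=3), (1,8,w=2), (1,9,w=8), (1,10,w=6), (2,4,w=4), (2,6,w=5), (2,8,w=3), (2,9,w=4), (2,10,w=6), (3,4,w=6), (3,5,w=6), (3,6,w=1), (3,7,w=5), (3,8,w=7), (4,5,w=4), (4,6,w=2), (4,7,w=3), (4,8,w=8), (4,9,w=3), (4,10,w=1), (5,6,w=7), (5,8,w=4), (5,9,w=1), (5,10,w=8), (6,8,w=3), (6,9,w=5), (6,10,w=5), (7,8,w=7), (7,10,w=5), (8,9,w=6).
17 (MST edges: (1,2,w=1), (1,5,w=3), (1,6,w=3), (1,8,w=2), (3,6,w=1), (4,6,w=2), (4,7,w=3), (4,10,w=1), (5,9,w=1); sum of weights 1 + 3 + 3 + 2 + 1 + 2 + 3 + 1 + 1 = 17)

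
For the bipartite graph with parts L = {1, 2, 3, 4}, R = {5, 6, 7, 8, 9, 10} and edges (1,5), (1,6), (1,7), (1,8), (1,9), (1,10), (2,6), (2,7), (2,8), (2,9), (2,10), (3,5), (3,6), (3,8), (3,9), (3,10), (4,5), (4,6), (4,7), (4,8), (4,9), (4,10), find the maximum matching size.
4 (matching: (1,10), (2,9), (3,8), (4,7); upper bound min(|L|,|R|) = min(4,6) = 4)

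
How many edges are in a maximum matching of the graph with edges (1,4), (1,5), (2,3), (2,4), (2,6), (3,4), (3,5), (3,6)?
3 (matching: (1,5), (2,6), (3,4); upper bound floor(n/2) = floor(6/2) = 3)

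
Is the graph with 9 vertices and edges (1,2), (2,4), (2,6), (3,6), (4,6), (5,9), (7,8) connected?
No, it has 3 components: {1, 2, 3, 4, 6}, {5, 9}, {7, 8}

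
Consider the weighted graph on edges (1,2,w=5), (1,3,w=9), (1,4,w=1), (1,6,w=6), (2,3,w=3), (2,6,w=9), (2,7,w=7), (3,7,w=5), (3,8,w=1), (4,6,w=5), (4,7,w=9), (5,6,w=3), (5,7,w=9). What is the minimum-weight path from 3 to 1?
8 (path: 3 -> 2 -> 1; weights 3 + 5 = 8)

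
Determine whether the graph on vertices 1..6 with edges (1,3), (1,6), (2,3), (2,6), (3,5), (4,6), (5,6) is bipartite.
Yes. Partition: {1, 2, 4, 5}, {3, 6}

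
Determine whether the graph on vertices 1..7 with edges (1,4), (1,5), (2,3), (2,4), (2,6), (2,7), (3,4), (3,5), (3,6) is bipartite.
No (odd cycle of length 5: 3 -> 5 -> 1 -> 4 -> 2 -> 3)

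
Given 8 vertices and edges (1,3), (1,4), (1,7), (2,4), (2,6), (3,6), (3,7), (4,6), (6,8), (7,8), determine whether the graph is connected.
No, it has 2 components: {1, 2, 3, 4, 6, 7, 8}, {5}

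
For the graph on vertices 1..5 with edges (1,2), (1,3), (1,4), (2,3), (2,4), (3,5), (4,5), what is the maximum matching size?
2 (matching: (2,4), (3,5); upper bound floor(n/2) = floor(5/2) = 2)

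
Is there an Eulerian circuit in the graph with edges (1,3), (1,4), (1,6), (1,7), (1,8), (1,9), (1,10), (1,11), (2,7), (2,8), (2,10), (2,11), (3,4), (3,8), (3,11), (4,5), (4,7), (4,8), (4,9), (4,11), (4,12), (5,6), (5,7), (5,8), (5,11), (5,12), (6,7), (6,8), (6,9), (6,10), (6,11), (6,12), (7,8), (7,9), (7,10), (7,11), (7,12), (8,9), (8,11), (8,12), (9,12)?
Yes (the graph is connected and all 12 vertices have even degree)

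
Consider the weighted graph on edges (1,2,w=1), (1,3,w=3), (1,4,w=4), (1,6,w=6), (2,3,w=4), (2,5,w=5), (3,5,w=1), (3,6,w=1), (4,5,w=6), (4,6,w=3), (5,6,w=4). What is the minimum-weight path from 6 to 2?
5 (path: 6 -> 3 -> 2; weights 1 + 4 = 5)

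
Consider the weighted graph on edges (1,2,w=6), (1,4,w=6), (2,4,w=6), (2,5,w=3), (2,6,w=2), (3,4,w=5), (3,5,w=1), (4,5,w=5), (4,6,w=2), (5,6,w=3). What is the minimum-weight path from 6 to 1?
8 (path: 6 -> 2 -> 1; weights 2 + 6 = 8)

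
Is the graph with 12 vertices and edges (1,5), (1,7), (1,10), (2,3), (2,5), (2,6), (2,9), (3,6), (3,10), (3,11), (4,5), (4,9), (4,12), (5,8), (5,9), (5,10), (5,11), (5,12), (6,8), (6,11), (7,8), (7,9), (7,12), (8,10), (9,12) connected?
Yes (BFS from 1 visits [1, 5, 7, 10, 2, 4, 8, 9, 11, 12, 3, 6] — all 12 vertices reached)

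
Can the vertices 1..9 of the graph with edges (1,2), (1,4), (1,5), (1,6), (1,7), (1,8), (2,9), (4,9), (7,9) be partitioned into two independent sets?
Yes. Partition: {1, 3, 9}, {2, 4, 5, 6, 7, 8}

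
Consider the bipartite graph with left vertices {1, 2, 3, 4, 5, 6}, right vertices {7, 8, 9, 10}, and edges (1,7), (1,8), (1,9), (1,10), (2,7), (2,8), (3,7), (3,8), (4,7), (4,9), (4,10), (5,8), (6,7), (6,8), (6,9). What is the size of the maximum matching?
4 (matching: (1,10), (2,8), (3,7), (4,9); upper bound min(|L|,|R|) = min(6,4) = 4)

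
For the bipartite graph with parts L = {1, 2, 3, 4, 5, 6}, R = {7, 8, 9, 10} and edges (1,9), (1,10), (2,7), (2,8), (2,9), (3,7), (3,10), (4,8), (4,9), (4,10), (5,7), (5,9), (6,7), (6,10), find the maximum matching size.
4 (matching: (1,10), (2,9), (3,7), (4,8); upper bound min(|L|,|R|) = min(6,4) = 4)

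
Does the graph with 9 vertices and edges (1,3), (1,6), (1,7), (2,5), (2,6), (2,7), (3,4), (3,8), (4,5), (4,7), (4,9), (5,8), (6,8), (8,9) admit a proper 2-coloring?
Yes. Partition: {1, 2, 4, 8}, {3, 5, 6, 7, 9}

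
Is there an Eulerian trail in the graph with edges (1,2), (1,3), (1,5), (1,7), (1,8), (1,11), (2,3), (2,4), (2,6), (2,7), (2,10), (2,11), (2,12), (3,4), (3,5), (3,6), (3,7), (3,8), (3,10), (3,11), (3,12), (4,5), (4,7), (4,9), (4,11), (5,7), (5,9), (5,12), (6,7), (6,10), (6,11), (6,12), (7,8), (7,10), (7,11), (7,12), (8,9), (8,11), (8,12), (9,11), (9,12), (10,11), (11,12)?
Yes (the graph is connected and exactly 2 vertices have odd degree: {9, 10}; any Eulerian path must start and end at those)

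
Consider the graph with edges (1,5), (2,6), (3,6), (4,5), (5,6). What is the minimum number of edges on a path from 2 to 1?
3 (path: 2 -> 6 -> 5 -> 1, 3 edges)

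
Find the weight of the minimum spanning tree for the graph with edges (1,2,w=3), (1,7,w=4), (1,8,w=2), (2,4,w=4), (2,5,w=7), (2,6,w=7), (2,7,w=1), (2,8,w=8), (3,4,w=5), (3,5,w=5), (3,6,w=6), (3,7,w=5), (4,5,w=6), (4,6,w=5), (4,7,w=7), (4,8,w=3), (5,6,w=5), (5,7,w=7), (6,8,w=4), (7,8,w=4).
23 (MST edges: (1,2,w=3), (1,8,w=2), (2,7,w=1), (3,5,w=5), (3,7,w=5), (4,8,w=3), (6,8,w=4); sum of weights 3 + 2 + 1 + 5 + 5 + 3 + 4 = 23)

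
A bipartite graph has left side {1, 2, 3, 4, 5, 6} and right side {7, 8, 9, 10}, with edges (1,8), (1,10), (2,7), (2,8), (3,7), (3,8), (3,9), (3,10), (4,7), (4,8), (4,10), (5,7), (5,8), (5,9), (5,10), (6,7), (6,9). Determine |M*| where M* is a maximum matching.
4 (matching: (1,10), (2,8), (3,9), (4,7); upper bound min(|L|,|R|) = min(6,4) = 4)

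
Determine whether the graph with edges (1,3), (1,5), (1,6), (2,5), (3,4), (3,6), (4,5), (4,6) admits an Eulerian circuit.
No (6 vertices have odd degree: {1, 2, 3, 4, 5, 6}; Eulerian circuit requires 0)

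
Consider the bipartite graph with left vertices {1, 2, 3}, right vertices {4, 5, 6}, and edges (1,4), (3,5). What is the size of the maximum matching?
2 (matching: (1,4), (3,5); upper bound min(|L|,|R|) = min(3,3) = 3)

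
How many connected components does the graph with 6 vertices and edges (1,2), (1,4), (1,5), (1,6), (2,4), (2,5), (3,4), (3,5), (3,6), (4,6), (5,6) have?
1 (components: {1, 2, 3, 4, 5, 6})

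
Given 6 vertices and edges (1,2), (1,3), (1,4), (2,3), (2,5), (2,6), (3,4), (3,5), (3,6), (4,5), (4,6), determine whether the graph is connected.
Yes (BFS from 1 visits [1, 2, 3, 4, 5, 6] — all 6 vertices reached)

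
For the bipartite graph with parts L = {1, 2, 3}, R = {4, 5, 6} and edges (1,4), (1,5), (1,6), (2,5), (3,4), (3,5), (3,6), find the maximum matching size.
3 (matching: (1,6), (2,5), (3,4); upper bound min(|L|,|R|) = min(3,3) = 3)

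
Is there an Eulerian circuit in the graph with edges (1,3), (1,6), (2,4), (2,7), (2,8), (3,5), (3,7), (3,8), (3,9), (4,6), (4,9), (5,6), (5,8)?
No (6 vertices have odd degree: {2, 3, 4, 5, 6, 8}; Eulerian circuit requires 0)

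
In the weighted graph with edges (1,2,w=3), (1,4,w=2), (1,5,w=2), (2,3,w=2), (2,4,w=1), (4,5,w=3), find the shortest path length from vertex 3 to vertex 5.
6 (path: 3 -> 2 -> 4 -> 5; weights 2 + 1 + 3 = 6)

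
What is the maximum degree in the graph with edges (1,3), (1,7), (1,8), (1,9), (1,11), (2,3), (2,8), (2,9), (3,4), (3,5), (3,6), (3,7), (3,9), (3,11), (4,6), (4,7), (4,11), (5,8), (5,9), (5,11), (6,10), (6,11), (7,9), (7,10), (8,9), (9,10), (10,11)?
8 (attained at vertex 3)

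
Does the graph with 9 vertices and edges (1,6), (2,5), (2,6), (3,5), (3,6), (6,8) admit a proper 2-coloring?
Yes. Partition: {1, 2, 3, 4, 7, 8, 9}, {5, 6}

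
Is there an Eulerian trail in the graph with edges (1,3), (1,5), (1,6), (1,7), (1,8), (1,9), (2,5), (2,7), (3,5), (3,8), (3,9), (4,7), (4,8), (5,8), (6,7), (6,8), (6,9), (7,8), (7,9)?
Yes — and in fact it has an Eulerian circuit (the graph is connected and all 9 vertices have even degree)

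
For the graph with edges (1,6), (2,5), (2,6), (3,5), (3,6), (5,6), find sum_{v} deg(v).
12 (handshake: sum of degrees = 2|E| = 2 x 6 = 12)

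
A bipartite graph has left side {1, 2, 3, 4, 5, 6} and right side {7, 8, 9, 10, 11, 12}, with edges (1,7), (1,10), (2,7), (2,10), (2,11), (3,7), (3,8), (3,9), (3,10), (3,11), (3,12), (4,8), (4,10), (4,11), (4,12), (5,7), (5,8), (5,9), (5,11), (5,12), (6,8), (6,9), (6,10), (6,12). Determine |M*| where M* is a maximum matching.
6 (matching: (1,10), (2,11), (3,12), (4,8), (5,7), (6,9); upper bound min(|L|,|R|) = min(6,6) = 6)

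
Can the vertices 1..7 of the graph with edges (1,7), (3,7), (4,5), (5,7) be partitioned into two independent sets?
Yes. Partition: {1, 2, 3, 5, 6}, {4, 7}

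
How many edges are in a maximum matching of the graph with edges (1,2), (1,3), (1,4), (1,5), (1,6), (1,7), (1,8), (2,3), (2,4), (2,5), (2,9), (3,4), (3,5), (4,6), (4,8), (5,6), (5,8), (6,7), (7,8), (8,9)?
4 (matching: (1,7), (2,5), (4,6), (8,9); upper bound floor(n/2) = floor(9/2) = 4)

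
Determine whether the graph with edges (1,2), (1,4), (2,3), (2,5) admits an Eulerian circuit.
No (4 vertices have odd degree: {2, 3, 4, 5}; Eulerian circuit requires 0)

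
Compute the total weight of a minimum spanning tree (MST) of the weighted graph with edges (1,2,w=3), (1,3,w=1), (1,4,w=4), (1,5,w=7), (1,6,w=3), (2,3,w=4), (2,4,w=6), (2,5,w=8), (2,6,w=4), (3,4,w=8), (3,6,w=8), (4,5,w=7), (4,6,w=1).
15 (MST edges: (1,2,w=3), (1,3,w=1), (1,5,w=7), (1,6,w=3), (4,6,w=1); sum of weights 3 + 1 + 7 + 3 + 1 = 15)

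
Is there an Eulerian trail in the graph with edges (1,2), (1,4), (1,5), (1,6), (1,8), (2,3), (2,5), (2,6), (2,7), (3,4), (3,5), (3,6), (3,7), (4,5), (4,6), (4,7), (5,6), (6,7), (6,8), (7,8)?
No (8 vertices have odd degree: {1, 2, 3, 4, 5, 6, 7, 8}; Eulerian path requires 0 or 2)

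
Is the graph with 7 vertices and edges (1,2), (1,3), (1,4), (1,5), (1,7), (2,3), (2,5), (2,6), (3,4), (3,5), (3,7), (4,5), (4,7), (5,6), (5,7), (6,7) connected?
Yes (BFS from 1 visits [1, 2, 3, 4, 5, 7, 6] — all 7 vertices reached)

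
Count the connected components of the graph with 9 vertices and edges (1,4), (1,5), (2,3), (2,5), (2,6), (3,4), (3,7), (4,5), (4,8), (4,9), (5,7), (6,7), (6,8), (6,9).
1 (components: {1, 2, 3, 4, 5, 6, 7, 8, 9})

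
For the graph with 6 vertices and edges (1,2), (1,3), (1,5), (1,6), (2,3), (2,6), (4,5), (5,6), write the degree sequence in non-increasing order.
[4, 3, 3, 3, 2, 1] (degrees: deg(1)=4, deg(2)=3, deg(3)=2, deg(4)=1, deg(5)=3, deg(6)=3)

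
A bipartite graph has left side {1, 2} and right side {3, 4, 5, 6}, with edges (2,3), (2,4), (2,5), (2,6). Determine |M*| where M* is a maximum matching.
1 (matching: (2,6); upper bound min(|L|,|R|) = min(2,4) = 2)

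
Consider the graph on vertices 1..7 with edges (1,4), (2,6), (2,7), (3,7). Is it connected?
No, it has 3 components: {1, 4}, {2, 3, 6, 7}, {5}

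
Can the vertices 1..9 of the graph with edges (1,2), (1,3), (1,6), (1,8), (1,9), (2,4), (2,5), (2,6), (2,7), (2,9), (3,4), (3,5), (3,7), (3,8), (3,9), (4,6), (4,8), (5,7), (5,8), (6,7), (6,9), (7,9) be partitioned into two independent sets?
No (odd cycle of length 3: 3 -> 1 -> 8 -> 3)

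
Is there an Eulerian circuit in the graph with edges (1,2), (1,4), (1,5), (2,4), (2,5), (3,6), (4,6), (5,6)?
No (6 vertices have odd degree: {1, 2, 3, 4, 5, 6}; Eulerian circuit requires 0)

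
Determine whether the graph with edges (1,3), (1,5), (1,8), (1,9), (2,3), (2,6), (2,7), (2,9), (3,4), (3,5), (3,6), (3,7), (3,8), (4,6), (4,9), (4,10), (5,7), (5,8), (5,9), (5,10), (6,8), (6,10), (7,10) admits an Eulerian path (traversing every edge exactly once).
Yes (the graph is connected and exactly 2 vertices have odd degree: {3, 6}; any Eulerian path must start and end at those)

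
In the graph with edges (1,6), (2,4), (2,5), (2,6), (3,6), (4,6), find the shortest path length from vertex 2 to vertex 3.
2 (path: 2 -> 6 -> 3, 2 edges)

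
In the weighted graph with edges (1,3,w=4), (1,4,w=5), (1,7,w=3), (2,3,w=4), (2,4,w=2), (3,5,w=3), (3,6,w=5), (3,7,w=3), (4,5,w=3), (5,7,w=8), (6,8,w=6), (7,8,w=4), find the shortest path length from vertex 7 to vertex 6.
8 (path: 7 -> 3 -> 6; weights 3 + 5 = 8)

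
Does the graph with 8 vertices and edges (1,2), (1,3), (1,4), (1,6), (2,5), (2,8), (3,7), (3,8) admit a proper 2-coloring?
Yes. Partition: {1, 5, 7, 8}, {2, 3, 4, 6}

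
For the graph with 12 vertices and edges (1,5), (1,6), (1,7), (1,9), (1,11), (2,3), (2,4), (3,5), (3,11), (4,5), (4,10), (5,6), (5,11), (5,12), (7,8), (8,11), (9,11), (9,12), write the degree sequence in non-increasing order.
[6, 5, 5, 3, 3, 3, 2, 2, 2, 2, 2, 1] (degrees: deg(1)=5, deg(2)=2, deg(3)=3, deg(4)=3, deg(5)=6, deg(6)=2, deg(7)=2, deg(8)=2, deg(9)=3, deg(10)=1, deg(11)=5, deg(12)=2)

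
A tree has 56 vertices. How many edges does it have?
55 (A tree on V vertices has V - 1 edges, so 56 - 1 = 55)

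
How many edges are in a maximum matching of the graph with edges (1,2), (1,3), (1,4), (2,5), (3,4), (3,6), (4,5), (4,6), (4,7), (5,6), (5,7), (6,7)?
3 (matching: (2,5), (3,6), (4,7); upper bound floor(n/2) = floor(7/2) = 3)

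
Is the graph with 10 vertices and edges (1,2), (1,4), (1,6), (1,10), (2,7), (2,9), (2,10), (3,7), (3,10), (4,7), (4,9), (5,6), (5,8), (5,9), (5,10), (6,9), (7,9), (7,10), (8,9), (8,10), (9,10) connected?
Yes (BFS from 1 visits [1, 2, 4, 6, 10, 7, 9, 5, 3, 8] — all 10 vertices reached)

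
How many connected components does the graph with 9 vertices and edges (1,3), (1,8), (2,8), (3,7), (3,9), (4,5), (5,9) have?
2 (components: {1, 2, 3, 4, 5, 7, 8, 9}, {6})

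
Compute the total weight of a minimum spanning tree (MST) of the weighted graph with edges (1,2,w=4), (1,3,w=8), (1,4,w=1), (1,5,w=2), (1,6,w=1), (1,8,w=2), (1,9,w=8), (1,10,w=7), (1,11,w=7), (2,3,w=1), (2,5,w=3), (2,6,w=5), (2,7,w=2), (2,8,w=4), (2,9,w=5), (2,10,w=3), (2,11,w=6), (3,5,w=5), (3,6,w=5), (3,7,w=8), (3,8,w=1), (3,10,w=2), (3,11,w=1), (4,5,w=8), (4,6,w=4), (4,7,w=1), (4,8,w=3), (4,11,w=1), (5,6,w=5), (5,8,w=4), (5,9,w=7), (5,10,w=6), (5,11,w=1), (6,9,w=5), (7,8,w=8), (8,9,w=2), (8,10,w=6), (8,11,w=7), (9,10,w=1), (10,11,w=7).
11 (MST edges: (1,4,w=1), (1,6,w=1), (2,3,w=1), (3,8,w=1), (3,10,w=2), (3,11,w=1), (4,7,w=1), (4,11,w=1), (5,11,w=1), (9,10,w=1); sum of weights 1 + 1 + 1 + 1 + 2 + 1 + 1 + 1 + 1 + 1 = 11)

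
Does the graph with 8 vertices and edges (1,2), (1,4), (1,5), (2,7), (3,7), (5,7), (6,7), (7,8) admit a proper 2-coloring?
Yes. Partition: {1, 7}, {2, 3, 4, 5, 6, 8}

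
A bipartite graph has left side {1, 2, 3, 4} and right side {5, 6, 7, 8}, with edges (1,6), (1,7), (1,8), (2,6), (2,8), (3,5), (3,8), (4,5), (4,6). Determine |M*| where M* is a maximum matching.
4 (matching: (1,7), (2,8), (3,5), (4,6); upper bound min(|L|,|R|) = min(4,4) = 4)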